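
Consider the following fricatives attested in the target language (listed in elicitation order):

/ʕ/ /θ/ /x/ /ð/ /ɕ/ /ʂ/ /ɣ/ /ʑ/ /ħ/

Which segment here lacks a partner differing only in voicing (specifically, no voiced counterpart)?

Dental: /θ/ ~ /ð/
Alveolo-palatal: /ɕ/ ~ /ʑ/
Velar: /x/ ~ /ɣ/
Pharyngeal: /ħ/ ~ /ʕ/
Retroflex: only /ʂ/ (voiceless); no voiced partner.
So /ʂ/ is the unpaired segment.

/ʂ/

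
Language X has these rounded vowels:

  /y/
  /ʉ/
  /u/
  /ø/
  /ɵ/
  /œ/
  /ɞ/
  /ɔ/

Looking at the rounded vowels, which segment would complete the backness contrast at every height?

high: front /y/, central /ʉ/, back /u/.
high-mid: front /ø/, central /ɵ/, back —.
low-mid: front /œ/, central /ɞ/, back /ɔ/.
The high-mid row has no back member, so the gap is the high-mid back rounded vowel /o/.

/o/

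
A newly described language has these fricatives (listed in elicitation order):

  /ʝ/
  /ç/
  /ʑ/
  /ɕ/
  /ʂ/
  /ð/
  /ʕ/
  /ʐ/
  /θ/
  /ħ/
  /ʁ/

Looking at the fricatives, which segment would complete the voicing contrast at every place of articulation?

/χ/

dental: voiceless /θ/, voiced /ð/.
retroflex: voiceless /ʂ/, voiced /ʐ/.
alveolo-palatal: voiceless /ɕ/, voiced /ʑ/.
palatal: voiceless /ç/, voiced /ʝ/.
uvular: voiceless —, voiced /ʁ/.
pharyngeal: voiceless /ħ/, voiced /ʕ/.
The uvular row has no voiceless member, so the gap is the voiceless uvular fricative /χ/.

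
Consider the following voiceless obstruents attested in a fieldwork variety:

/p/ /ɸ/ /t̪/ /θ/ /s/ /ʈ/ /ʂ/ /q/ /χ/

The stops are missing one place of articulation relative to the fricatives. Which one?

bilabial: stop /p/, fricative /ɸ/.
dental: stop /t̪/, fricative /θ/.
alveolar: stop —, fricative /s/.
retroflex: stop /ʈ/, fricative /ʂ/.
uvular: stop /q/, fricative /χ/.
Every place of articulation has a stop member except alveolar, where /t/ would be expected.

alveolar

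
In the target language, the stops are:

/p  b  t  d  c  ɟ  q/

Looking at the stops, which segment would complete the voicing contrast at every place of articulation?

/ɢ/

Voiceless: /p/ (bilabial), /t/ (alveolar), /c/ (palatal), /q/ (uvular).
Voiced: /b/ (bilabial), /d/ (alveolar), /ɟ/ (palatal).
The uvular row has no voiced member, so the gap is the voiced uvular stop /ɢ/.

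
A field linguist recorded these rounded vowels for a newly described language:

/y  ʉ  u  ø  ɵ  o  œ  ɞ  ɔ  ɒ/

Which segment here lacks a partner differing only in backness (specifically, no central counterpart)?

/ɒ/

High: /y/ ~ /ʉ/ ~ /u/
High-mid: /ø/ ~ /ɵ/ ~ /o/
Low-mid: /œ/ ~ /ɞ/ ~ /ɔ/
Low: only /ɒ/ (back); no central partner.
So /ɒ/ is the unpaired segment.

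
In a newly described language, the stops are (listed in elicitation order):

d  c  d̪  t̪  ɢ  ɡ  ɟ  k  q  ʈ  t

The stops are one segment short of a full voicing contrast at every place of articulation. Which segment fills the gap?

/ɖ/

place of articulation  voiceless  voiced  
dental            t̪        d̪      
alveolar          t         d       
retroflex         ʈ         —       
palatal           c         ɟ       
velar             k         ɡ       
uvular            q         ɢ       
The retroflex row has no voiced member, so the gap is the voiced retroflex stop /ɖ/.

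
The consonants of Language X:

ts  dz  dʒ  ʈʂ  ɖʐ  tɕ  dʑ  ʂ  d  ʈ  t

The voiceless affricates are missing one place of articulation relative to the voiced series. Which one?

postalveolar

Voiceless: /ts/ (alveolar), /ʈʂ/ (retroflex), /tɕ/ (alveolo-palatal).
Voiced: /dz/ (alveolar), /dʒ/ (postalveolar), /ɖʐ/ (retroflex), /dʑ/ (alveolo-palatal).
Every place of articulation has a voiceless member except postalveolar, where /tʃ/ would be expected.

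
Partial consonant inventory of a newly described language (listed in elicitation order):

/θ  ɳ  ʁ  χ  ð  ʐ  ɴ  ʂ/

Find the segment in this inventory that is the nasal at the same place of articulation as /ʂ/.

/ɳ/

/ʂ/ is a voiceless retroflex fricative.
The nasal at the same place is a retroflex nasal — in this inventory, /ɳ/.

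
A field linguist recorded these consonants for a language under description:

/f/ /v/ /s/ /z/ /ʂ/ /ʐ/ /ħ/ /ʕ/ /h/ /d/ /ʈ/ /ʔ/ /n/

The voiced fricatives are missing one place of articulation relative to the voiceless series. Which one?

glottal

place of articulation  voiceless  voiced  
labiodental       f         v       
alveolar          s         z       
retroflex         ʂ         ʐ       
pharyngeal        ħ         ʕ       
glottal           h         —       
Every place of articulation has a voiced member except glottal, where /ɦ/ would be expected.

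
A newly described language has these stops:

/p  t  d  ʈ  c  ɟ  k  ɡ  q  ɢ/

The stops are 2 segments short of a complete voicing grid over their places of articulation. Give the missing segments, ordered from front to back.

/b/, /ɖ/

place of articulation  voiceless  voiced  
bilabial          p         —       
alveolar          t         d       
retroflex         ʈ         —       
palatal           c         ɟ       
velar             k         ɡ       
uvular            q         ɢ       
Gaps, from front to back: bilabial lacks voiced (/b/); retroflex lacks voiced (/ɖ/).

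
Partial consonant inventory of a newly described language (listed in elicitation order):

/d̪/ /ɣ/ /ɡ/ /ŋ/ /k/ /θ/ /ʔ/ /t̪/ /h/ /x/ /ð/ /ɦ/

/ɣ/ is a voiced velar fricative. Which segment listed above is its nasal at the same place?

/ŋ/

The nasal at the same place is a velar nasal — in this inventory, /ŋ/.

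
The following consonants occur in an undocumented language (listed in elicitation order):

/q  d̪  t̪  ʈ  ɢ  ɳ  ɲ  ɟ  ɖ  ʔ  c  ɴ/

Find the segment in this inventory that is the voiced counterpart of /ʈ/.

/ɖ/

/ʈ/ is a voiceless retroflex stop.
The voiced counterpart is a voiced retroflex stop — in this inventory, /ɖ/.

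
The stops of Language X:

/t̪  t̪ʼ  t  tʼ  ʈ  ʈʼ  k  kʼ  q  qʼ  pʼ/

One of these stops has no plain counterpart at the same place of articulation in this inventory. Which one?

/pʼ/

Dental: /t̪/ ~ /t̪ʼ/
Alveolar: /t/ ~ /tʼ/
Retroflex: /ʈ/ ~ /ʈʼ/
Velar: /k/ ~ /kʼ/
Uvular: /q/ ~ /qʼ/
Bilabial: only /pʼ/ (ejective); no plain partner.
So /pʼ/ is the unpaired segment.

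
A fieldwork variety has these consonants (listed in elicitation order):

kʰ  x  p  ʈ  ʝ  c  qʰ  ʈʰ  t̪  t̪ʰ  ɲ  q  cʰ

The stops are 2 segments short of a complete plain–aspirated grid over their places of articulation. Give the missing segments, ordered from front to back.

/pʰ/, /k/

place of articulation  plain     aspirated
bilabial          p         —       
dental            t̪        t̪ʰ     
retroflex         ʈ         ʈʰ      
palatal           c         cʰ      
velar             —         kʰ      
uvular            q         qʰ      
Gaps, from front to back: bilabial lacks aspirated (/pʰ/); velar lacks plain (/k/).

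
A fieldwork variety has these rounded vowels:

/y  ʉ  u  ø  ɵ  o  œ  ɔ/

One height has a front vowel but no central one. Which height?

low-mid

Front: /y/ (high), /ø/ (high-mid), /œ/ (low-mid).
Central: /ʉ/ (high), /ɵ/ (high-mid).
Back: /u/ (high), /o/ (high-mid), /ɔ/ (low-mid).
Every height has a central member except low-mid, where /ɞ/ would be expected.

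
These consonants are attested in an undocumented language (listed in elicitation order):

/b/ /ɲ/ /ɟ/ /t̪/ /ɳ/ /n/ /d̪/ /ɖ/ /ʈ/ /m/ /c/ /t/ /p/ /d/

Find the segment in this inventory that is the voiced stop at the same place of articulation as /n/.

/n/ is an alveolar nasal.
The voiced stop at the same place is a voiced alveolar stop — in this inventory, /d/.

/d/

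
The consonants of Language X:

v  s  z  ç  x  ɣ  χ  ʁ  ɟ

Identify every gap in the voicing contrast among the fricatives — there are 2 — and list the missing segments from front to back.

/f/, /ʝ/

Voiceless: /s/ (alveolar), /ç/ (palatal), /x/ (velar), /χ/ (uvular).
Voiced: /v/ (labiodental), /z/ (alveolar), /ɣ/ (velar), /ʁ/ (uvular).
Gaps, from front to back: labiodental lacks voiceless (/f/); palatal lacks voiced (/ʝ/).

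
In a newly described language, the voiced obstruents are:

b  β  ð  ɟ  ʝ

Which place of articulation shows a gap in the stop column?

dental

bilabial: stop /b/, fricative /β/.
dental: stop —, fricative /ð/.
palatal: stop /ɟ/, fricative /ʝ/.
Every place of articulation has a stop member except dental, where /d̪/ would be expected.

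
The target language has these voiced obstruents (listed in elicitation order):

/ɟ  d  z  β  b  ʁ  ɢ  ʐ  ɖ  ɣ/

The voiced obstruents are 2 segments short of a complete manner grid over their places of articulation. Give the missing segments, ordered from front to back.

/ʝ/, /ɡ/

bilabial: stop /b/, fricative /β/.
alveolar: stop /d/, fricative /z/.
retroflex: stop /ɖ/, fricative /ʐ/.
palatal: stop /ɟ/, fricative —.
velar: stop —, fricative /ɣ/.
uvular: stop /ɢ/, fricative /ʁ/.
Gaps, from front to back: palatal lacks fricative (/ʝ/); velar lacks stop (/ɡ/).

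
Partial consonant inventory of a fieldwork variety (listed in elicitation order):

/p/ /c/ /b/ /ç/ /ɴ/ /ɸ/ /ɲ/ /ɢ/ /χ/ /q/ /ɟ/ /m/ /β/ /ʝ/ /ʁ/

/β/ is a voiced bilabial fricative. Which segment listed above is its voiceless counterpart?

/ɸ/

The voiceless counterpart is a voiceless bilabial fricative — in this inventory, /ɸ/.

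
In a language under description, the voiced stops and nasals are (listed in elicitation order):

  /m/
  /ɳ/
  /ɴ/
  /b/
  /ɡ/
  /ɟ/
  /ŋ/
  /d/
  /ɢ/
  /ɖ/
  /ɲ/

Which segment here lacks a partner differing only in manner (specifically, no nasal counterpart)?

/d/

Bilabial: /b/ ~ /m/
Retroflex: /ɖ/ ~ /ɳ/
Palatal: /ɟ/ ~ /ɲ/
Velar: /ɡ/ ~ /ŋ/
Uvular: /ɢ/ ~ /ɴ/
Alveolar: only /d/ (oral stop); no nasal partner.
So /d/ is the unpaired segment.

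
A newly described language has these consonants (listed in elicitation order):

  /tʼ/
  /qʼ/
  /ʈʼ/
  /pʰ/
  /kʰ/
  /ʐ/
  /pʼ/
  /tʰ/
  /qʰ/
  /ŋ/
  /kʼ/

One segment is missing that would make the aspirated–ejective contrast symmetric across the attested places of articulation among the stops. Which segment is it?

/ʈʰ/

bilabial: aspirated /pʰ/, ejective /pʼ/.
alveolar: aspirated /tʰ/, ejective /tʼ/.
retroflex: aspirated —, ejective /ʈʼ/.
velar: aspirated /kʰ/, ejective /kʼ/.
uvular: aspirated /qʰ/, ejective /qʼ/.
The retroflex row has no aspirated member, so the gap is the aspirated retroflex stop /ʈʰ/.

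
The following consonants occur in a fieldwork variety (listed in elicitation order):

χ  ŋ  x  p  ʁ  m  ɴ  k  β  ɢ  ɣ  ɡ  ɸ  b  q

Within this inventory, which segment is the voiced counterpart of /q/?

/q/ is a voiceless uvular stop.
The voiced counterpart is a voiced uvular stop — in this inventory, /ɢ/.

/ɢ/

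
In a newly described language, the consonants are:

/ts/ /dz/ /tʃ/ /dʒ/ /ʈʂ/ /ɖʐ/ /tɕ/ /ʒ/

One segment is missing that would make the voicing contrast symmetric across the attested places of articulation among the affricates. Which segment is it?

place of articulation  voiceless  voiced  
alveolar          ts        dz      
postalveolar      tʃ        dʒ      
retroflex         ʈʂ        ɖʐ      
alveolo-palatal   tɕ        —       
The alveolo-palatal row has no voiced member, so the gap is the voiced alveolo-palatal affricate /dʑ/.

/dʑ/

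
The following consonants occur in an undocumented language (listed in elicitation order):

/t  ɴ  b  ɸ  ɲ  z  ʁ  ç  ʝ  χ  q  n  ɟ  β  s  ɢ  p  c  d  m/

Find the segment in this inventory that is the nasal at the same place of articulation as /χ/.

/χ/ is a voiceless uvular fricative.
The nasal at the same place is an uvular nasal — in this inventory, /ɴ/.

/ɴ/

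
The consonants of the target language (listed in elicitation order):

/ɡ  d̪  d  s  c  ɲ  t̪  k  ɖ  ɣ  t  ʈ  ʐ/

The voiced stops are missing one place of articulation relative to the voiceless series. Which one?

palatal

dental: voiceless /t̪/, voiced /d̪/.
alveolar: voiceless /t/, voiced /d/.
retroflex: voiceless /ʈ/, voiced /ɖ/.
palatal: voiceless /c/, voiced —.
velar: voiceless /k/, voiced /ɡ/.
Every place of articulation has a voiced member except palatal, where /ɟ/ would be expected.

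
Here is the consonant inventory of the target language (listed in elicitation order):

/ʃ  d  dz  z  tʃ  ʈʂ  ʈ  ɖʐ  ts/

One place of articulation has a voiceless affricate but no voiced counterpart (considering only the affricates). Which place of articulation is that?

postalveolar

Voiceless: /ts/ (alveolar), /tʃ/ (postalveolar), /ʈʂ/ (retroflex).
Voiced: /dz/ (alveolar), /ɖʐ/ (retroflex).
Every place of articulation has a voiced member except postalveolar, where /dʒ/ would be expected.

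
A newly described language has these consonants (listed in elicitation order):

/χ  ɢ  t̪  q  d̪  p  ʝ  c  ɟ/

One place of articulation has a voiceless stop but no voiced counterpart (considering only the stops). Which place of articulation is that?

Voiceless: /p/ (bilabial), /t̪/ (dental), /c/ (palatal), /q/ (uvular).
Voiced: /d̪/ (dental), /ɟ/ (palatal), /ɢ/ (uvular).
Every place of articulation has a voiced member except bilabial, where /b/ would be expected.

bilabial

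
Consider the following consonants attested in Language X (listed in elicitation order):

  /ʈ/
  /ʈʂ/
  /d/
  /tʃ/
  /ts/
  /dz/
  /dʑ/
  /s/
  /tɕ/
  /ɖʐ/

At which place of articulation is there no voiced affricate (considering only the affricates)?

postalveolar

alveolar: voiceless /ts/, voiced /dz/.
postalveolar: voiceless /tʃ/, voiced —.
retroflex: voiceless /ʈʂ/, voiced /ɖʐ/.
alveolo-palatal: voiceless /tɕ/, voiced /dʑ/.
Every place of articulation has a voiced member except postalveolar, where /dʒ/ would be expected.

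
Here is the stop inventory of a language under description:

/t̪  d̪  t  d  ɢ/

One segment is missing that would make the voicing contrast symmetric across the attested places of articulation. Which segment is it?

dental: voiceless /t̪/, voiced /d̪/.
alveolar: voiceless /t/, voiced /d/.
uvular: voiceless —, voiced /ɢ/.
The uvular row has no voiceless member, so the gap is the voiceless uvular stop /q/.

/q/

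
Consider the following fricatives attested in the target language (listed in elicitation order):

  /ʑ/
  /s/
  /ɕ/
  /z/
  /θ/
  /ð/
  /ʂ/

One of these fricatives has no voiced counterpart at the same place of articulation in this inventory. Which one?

/ʂ/

Dental: /θ/ ~ /ð/
Alveolar: /s/ ~ /z/
Alveolo-palatal: /ɕ/ ~ /ʑ/
Retroflex: only /ʂ/ (voiceless); no voiced partner.
So /ʂ/ is the unpaired segment.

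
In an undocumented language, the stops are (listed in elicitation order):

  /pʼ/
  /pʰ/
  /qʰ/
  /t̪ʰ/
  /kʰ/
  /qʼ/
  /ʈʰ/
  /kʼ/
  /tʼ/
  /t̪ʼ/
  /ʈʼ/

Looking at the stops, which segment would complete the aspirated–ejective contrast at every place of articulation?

/tʰ/

Aspirated: /pʰ/ (bilabial), /t̪ʰ/ (dental), /ʈʰ/ (retroflex), /kʰ/ (velar), /qʰ/ (uvular).
Ejective: /pʼ/ (bilabial), /t̪ʼ/ (dental), /tʼ/ (alveolar), /ʈʼ/ (retroflex), /kʼ/ (velar), /qʼ/ (uvular).
The alveolar row has no aspirated member, so the gap is the aspirated alveolar stop /tʰ/.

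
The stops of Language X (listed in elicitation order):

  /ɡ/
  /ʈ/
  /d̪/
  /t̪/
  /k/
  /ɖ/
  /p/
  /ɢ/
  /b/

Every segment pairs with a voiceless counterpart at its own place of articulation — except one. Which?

/ɢ/

Bilabial: /p/ ~ /b/
Dental: /t̪/ ~ /d̪/
Retroflex: /ʈ/ ~ /ɖ/
Velar: /k/ ~ /ɡ/
Uvular: only /ɢ/ (voiced); no voiceless partner.
So /ɢ/ is the unpaired segment.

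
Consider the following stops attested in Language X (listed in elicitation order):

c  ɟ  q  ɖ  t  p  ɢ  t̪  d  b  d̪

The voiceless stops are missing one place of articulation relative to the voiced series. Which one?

retroflex

bilabial: voiceless /p/, voiced /b/.
dental: voiceless /t̪/, voiced /d̪/.
alveolar: voiceless /t/, voiced /d/.
retroflex: voiceless —, voiced /ɖ/.
palatal: voiceless /c/, voiced /ɟ/.
uvular: voiceless /q/, voiced /ɢ/.
Every place of articulation has a voiceless member except retroflex, where /ʈ/ would be expected.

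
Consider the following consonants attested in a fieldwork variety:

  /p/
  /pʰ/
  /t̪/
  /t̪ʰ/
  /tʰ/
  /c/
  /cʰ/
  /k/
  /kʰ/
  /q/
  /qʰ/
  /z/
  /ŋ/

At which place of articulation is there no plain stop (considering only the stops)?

bilabial: plain /p/, aspirated /pʰ/.
dental: plain /t̪/, aspirated /t̪ʰ/.
alveolar: plain —, aspirated /tʰ/.
palatal: plain /c/, aspirated /cʰ/.
velar: plain /k/, aspirated /kʰ/.
uvular: plain /q/, aspirated /qʰ/.
Every place of articulation has a plain member except alveolar, where /t/ would be expected.

alveolar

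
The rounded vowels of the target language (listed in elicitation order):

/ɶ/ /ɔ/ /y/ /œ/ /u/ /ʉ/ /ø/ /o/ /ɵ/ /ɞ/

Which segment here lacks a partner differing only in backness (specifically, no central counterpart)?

High: /y/ ~ /ʉ/ ~ /u/
High-mid: /ø/ ~ /ɵ/ ~ /o/
Low-mid: /œ/ ~ /ɞ/ ~ /ɔ/
Low: only /ɶ/ (front); no central partner.
So /ɶ/ is the unpaired segment.

/ɶ/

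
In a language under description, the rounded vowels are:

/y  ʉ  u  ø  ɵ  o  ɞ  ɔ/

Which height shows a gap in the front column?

low-mid

high: front /y/, central /ʉ/, back /u/.
high-mid: front /ø/, central /ɵ/, back /o/.
low-mid: front —, central /ɞ/, back /ɔ/.
Every height has a front member except low-mid, where /œ/ would be expected.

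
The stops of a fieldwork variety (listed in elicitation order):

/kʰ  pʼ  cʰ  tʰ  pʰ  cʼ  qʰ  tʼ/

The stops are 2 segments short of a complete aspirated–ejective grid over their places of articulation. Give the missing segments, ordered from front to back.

/kʼ/, /qʼ/

Aspirated: /pʰ/ (bilabial), /tʰ/ (alveolar), /cʰ/ (palatal), /kʰ/ (velar), /qʰ/ (uvular).
Ejective: /pʼ/ (bilabial), /tʼ/ (alveolar), /cʼ/ (palatal).
Gaps, from front to back: velar lacks ejective (/kʼ/); uvular lacks ejective (/qʼ/).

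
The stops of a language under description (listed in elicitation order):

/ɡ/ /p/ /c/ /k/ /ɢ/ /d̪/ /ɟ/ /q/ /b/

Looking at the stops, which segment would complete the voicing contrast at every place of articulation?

Voiceless: /p/ (bilabial), /c/ (palatal), /k/ (velar), /q/ (uvular).
Voiced: /b/ (bilabial), /d̪/ (dental), /ɟ/ (palatal), /ɡ/ (velar), /ɢ/ (uvular).
The dental row has no voiceless member, so the gap is the voiceless dental stop /t̪/.

/t̪/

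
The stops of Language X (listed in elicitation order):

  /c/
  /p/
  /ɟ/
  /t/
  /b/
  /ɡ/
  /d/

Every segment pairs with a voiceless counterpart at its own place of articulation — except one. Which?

Bilabial: /p/ ~ /b/
Alveolar: /t/ ~ /d/
Palatal: /c/ ~ /ɟ/
Velar: only /ɡ/ (voiced); no voiceless partner.
So /ɡ/ is the unpaired segment.

/ɡ/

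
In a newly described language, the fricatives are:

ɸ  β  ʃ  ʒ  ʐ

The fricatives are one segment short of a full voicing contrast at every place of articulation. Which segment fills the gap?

/ʂ/

Voiceless: /ɸ/ (bilabial), /ʃ/ (postalveolar).
Voiced: /β/ (bilabial), /ʒ/ (postalveolar), /ʐ/ (retroflex).
The retroflex row has no voiceless member, so the gap is the voiceless retroflex fricative /ʂ/.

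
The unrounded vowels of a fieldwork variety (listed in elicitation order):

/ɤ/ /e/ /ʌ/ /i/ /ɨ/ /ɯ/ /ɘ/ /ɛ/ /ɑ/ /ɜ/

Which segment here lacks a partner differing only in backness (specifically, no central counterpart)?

High: /i/ ~ /ɨ/ ~ /ɯ/
High-mid: /e/ ~ /ɘ/ ~ /ɤ/
Low-mid: /ɛ/ ~ /ɜ/ ~ /ʌ/
Low: only /ɑ/ (back); no central partner.
So /ɑ/ is the unpaired segment.

/ɑ/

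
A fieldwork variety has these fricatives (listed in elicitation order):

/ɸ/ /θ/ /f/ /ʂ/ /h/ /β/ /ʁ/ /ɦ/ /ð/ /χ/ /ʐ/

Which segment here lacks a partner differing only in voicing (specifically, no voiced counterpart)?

Bilabial: /ɸ/ ~ /β/
Dental: /θ/ ~ /ð/
Retroflex: /ʂ/ ~ /ʐ/
Uvular: /χ/ ~ /ʁ/
Glottal: /h/ ~ /ɦ/
Labiodental: only /f/ (voiceless); no voiced partner.
So /f/ is the unpaired segment.

/f/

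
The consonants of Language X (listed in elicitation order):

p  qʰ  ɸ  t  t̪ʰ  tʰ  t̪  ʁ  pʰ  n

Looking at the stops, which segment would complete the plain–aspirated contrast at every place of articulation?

Plain: /p/ (bilabial), /t̪/ (dental), /t/ (alveolar).
Aspirated: /pʰ/ (bilabial), /t̪ʰ/ (dental), /tʰ/ (alveolar), /qʰ/ (uvular).
The uvular row has no plain member, so the gap is the plain uvular stop /q/.

/q/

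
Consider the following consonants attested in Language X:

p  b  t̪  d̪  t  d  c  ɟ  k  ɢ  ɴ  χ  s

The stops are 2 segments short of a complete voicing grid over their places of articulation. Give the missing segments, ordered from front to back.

Voiceless: /p/ (bilabial), /t̪/ (dental), /t/ (alveolar), /c/ (palatal), /k/ (velar).
Voiced: /b/ (bilabial), /d̪/ (dental), /d/ (alveolar), /ɟ/ (palatal), /ɢ/ (uvular).
Gaps, from front to back: velar lacks voiced (/ɡ/); uvular lacks voiceless (/q/).

/ɡ/, /q/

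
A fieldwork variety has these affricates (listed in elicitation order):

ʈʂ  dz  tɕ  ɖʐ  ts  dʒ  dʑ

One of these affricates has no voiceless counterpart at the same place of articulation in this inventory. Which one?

Alveolar: /ts/ ~ /dz/
Retroflex: /ʈʂ/ ~ /ɖʐ/
Alveolo-palatal: /tɕ/ ~ /dʑ/
Postalveolar: only /dʒ/ (voiced); no voiceless partner.
So /dʒ/ is the unpaired segment.

/dʒ/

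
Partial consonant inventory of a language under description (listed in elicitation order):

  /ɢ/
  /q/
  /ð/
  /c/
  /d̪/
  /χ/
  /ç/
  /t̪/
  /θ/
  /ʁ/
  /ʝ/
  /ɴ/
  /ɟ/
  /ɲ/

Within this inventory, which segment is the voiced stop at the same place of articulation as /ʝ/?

/ɟ/

/ʝ/ is a voiced palatal fricative.
The voiced stop at the same place is a voiced palatal stop — in this inventory, /ɟ/.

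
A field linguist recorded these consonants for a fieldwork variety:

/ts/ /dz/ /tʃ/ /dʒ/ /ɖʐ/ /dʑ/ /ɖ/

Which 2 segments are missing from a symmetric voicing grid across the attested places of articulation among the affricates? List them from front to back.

Voiceless: /ts/ (alveolar), /tʃ/ (postalveolar).
Voiced: /dz/ (alveolar), /dʒ/ (postalveolar), /ɖʐ/ (retroflex), /dʑ/ (alveolo-palatal).
Gaps, from front to back: retroflex lacks voiceless (/ʈʂ/); alveolo-palatal lacks voiceless (/tɕ/).

/ʈʂ/, /tɕ/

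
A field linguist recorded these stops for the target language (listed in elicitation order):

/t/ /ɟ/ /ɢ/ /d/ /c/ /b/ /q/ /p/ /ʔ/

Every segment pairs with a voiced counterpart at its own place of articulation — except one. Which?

Bilabial: /p/ ~ /b/
Alveolar: /t/ ~ /d/
Palatal: /c/ ~ /ɟ/
Uvular: /q/ ~ /ɢ/
Glottal: only /ʔ/ (voiceless); no voiced partner.
So /ʔ/ is the unpaired segment.

/ʔ/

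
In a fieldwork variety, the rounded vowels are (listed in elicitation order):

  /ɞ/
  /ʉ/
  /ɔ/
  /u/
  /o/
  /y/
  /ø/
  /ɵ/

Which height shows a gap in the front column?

low-mid

high: front /y/, central /ʉ/, back /u/.
high-mid: front /ø/, central /ɵ/, back /o/.
low-mid: front —, central /ɞ/, back /ɔ/.
Every height has a front member except low-mid, where /œ/ would be expected.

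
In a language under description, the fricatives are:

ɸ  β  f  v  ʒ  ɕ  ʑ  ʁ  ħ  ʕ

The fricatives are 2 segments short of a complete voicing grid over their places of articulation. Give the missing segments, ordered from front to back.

place of articulation  voiceless  voiced  
bilabial          ɸ         β       
labiodental       f         v       
postalveolar      —         ʒ       
alveolo-palatal   ɕ         ʑ       
uvular            —         ʁ       
pharyngeal        ħ         ʕ       
Gaps, from front to back: postalveolar lacks voiceless (/ʃ/); uvular lacks voiceless (/χ/).

/ʃ/, /χ/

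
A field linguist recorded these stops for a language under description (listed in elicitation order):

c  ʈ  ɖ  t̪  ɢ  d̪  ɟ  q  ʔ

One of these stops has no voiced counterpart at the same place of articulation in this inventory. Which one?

/ʔ/

Dental: /t̪/ ~ /d̪/
Retroflex: /ʈ/ ~ /ɖ/
Palatal: /c/ ~ /ɟ/
Uvular: /q/ ~ /ɢ/
Glottal: only /ʔ/ (voiceless); no voiced partner.
So /ʔ/ is the unpaired segment.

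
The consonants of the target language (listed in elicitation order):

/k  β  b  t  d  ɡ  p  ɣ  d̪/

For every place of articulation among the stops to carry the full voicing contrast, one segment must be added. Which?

Voiceless: /p/ (bilabial), /t/ (alveolar), /k/ (velar).
Voiced: /b/ (bilabial), /d̪/ (dental), /d/ (alveolar), /ɡ/ (velar).
The dental row has no voiceless member, so the gap is the voiceless dental stop /t̪/.

/t̪/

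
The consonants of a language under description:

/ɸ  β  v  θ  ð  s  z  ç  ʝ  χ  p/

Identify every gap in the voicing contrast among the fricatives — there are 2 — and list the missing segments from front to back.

/f/, /ʁ/

bilabial: voiceless /ɸ/, voiced /β/.
labiodental: voiceless —, voiced /v/.
dental: voiceless /θ/, voiced /ð/.
alveolar: voiceless /s/, voiced /z/.
palatal: voiceless /ç/, voiced /ʝ/.
uvular: voiceless /χ/, voiced —.
Gaps, from front to back: labiodental lacks voiceless (/f/); uvular lacks voiced (/ʁ/).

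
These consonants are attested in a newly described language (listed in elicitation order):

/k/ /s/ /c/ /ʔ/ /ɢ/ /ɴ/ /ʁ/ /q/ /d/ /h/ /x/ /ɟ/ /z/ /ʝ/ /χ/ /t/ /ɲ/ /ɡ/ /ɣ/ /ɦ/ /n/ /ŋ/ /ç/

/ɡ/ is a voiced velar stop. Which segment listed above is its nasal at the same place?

/ŋ/

The nasal at the same place is a velar nasal — in this inventory, /ŋ/.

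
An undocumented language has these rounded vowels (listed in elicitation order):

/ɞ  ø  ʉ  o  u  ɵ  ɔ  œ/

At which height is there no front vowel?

high

high: front —, central /ʉ/, back /u/.
high-mid: front /ø/, central /ɵ/, back /o/.
low-mid: front /œ/, central /ɞ/, back /ɔ/.
Every height has a front member except high, where /y/ would be expected.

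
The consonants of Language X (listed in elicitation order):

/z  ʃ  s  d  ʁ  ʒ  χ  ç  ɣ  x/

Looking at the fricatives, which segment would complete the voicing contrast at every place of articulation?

/ʝ/

Voiceless: /s/ (alveolar), /ʃ/ (postalveolar), /ç/ (palatal), /x/ (velar), /χ/ (uvular).
Voiced: /z/ (alveolar), /ʒ/ (postalveolar), /ɣ/ (velar), /ʁ/ (uvular).
The palatal row has no voiced member, so the gap is the voiced palatal fricative /ʝ/.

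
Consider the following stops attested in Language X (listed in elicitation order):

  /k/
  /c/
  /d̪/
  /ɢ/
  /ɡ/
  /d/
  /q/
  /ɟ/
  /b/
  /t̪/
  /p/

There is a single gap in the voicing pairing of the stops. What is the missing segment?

/t/

place of articulation  voiceless  voiced  
bilabial          p         b       
dental            t̪        d̪      
alveolar          —         d       
palatal           c         ɟ       
velar             k         ɡ       
uvular            q         ɢ       
The alveolar row has no voiceless member, so the gap is the voiceless alveolar stop /t/.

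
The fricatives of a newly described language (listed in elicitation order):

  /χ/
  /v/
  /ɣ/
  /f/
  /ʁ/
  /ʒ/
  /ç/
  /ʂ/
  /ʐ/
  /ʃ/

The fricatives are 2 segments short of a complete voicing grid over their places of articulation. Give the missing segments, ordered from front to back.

/ʝ/, /x/

labiodental: voiceless /f/, voiced /v/.
postalveolar: voiceless /ʃ/, voiced /ʒ/.
retroflex: voiceless /ʂ/, voiced /ʐ/.
palatal: voiceless /ç/, voiced —.
velar: voiceless —, voiced /ɣ/.
uvular: voiceless /χ/, voiced /ʁ/.
Gaps, from front to back: palatal lacks voiced (/ʝ/); velar lacks voiceless (/x/).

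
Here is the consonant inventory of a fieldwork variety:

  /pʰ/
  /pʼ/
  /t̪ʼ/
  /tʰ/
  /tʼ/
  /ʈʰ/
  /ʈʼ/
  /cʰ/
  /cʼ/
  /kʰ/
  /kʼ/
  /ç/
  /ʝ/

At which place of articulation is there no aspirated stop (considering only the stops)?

dental

Aspirated: /pʰ/ (bilabial), /tʰ/ (alveolar), /ʈʰ/ (retroflex), /cʰ/ (palatal), /kʰ/ (velar).
Ejective: /pʼ/ (bilabial), /t̪ʼ/ (dental), /tʼ/ (alveolar), /ʈʼ/ (retroflex), /cʼ/ (palatal), /kʼ/ (velar).
Every place of articulation has an aspirated member except dental, where /t̪ʰ/ would be expected.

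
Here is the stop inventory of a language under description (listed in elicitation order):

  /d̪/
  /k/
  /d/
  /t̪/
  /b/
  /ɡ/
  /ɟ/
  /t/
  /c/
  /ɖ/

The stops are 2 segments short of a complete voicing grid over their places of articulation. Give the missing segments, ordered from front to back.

bilabial: voiceless —, voiced /b/.
dental: voiceless /t̪/, voiced /d̪/.
alveolar: voiceless /t/, voiced /d/.
retroflex: voiceless —, voiced /ɖ/.
palatal: voiceless /c/, voiced /ɟ/.
velar: voiceless /k/, voiced /ɡ/.
Gaps, from front to back: bilabial lacks voiceless (/p/); retroflex lacks voiceless (/ʈ/).

/p/, /ʈ/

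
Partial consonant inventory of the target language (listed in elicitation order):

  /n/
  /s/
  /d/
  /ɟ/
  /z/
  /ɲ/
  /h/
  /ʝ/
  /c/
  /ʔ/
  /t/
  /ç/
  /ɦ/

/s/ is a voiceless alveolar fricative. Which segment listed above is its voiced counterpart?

/z/

The voiced counterpart is a voiced alveolar fricative — in this inventory, /z/.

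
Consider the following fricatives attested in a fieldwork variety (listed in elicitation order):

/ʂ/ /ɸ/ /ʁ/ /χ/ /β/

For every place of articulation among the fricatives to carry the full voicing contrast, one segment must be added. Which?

/ʐ/

Voiceless: /ɸ/ (bilabial), /ʂ/ (retroflex), /χ/ (uvular).
Voiced: /β/ (bilabial), /ʁ/ (uvular).
The retroflex row has no voiced member, so the gap is the voiced retroflex fricative /ʐ/.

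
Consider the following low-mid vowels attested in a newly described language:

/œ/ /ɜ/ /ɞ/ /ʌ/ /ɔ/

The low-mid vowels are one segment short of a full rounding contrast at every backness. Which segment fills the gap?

backness          unrounded  rounded 
front             —         œ       
central           ɜ         ɞ       
back              ʌ         ɔ       
The front row has no unrounded member, so the gap is the front unrounded vowel /ɛ/.

/ɛ/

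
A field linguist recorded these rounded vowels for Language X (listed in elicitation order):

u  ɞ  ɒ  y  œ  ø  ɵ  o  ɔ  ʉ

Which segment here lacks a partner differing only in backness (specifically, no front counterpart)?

High: /y/ ~ /ʉ/ ~ /u/
High-mid: /ø/ ~ /ɵ/ ~ /o/
Low-mid: /œ/ ~ /ɞ/ ~ /ɔ/
Low: only /ɒ/ (back); no front partner.
So /ɒ/ is the unpaired segment.

/ɒ/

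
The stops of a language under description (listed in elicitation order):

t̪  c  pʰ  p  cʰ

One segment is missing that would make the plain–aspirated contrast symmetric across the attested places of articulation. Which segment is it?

/t̪ʰ/

Plain: /p/ (bilabial), /t̪/ (dental), /c/ (palatal).
Aspirated: /pʰ/ (bilabial), /cʰ/ (palatal).
The dental row has no aspirated member, so the gap is the aspirated dental stop /t̪ʰ/.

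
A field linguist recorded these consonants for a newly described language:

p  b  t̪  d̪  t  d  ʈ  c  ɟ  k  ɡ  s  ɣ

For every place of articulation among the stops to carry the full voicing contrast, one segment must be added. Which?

/ɖ/

place of articulation  voiceless  voiced  
bilabial          p         b       
dental            t̪        d̪      
alveolar          t         d       
retroflex         ʈ         —       
palatal           c         ɟ       
velar             k         ɡ       
The retroflex row has no voiced member, so the gap is the voiced retroflex stop /ɖ/.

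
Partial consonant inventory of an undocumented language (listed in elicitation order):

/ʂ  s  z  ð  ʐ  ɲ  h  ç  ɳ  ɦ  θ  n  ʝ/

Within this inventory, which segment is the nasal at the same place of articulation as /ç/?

/ɲ/

/ç/ is a voiceless palatal fricative.
The nasal at the same place is a palatal nasal — in this inventory, /ɲ/.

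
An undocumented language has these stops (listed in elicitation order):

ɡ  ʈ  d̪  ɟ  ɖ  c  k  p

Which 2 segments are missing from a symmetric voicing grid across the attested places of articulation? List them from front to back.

Voiceless: /p/ (bilabial), /ʈ/ (retroflex), /c/ (palatal), /k/ (velar).
Voiced: /d̪/ (dental), /ɖ/ (retroflex), /ɟ/ (palatal), /ɡ/ (velar).
Gaps, from front to back: bilabial lacks voiced (/b/); dental lacks voiceless (/t̪/).

/b/, /t̪/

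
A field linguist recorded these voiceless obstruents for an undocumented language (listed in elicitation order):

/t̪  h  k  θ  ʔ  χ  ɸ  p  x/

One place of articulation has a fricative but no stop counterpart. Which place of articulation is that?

uvular

place of articulation  stop      fricative
bilabial          p         ɸ       
dental            t̪        θ       
velar             k         x       
uvular            —         χ       
glottal           ʔ         h       
Every place of articulation has a stop member except uvular, where /q/ would be expected.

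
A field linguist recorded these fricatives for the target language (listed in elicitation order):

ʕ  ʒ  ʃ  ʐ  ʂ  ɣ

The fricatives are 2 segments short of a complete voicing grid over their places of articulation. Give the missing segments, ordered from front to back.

Voiceless: /ʃ/ (postalveolar), /ʂ/ (retroflex).
Voiced: /ʒ/ (postalveolar), /ʐ/ (retroflex), /ɣ/ (velar), /ʕ/ (pharyngeal).
Gaps, from front to back: velar lacks voiceless (/x/); pharyngeal lacks voiceless (/ħ/).

/x/, /ħ/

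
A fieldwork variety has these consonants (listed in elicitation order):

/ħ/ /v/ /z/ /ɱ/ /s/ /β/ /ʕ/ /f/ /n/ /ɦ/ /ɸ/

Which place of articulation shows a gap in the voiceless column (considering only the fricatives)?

place of articulation  voiceless  voiced  
bilabial          ɸ         β       
labiodental       f         v       
alveolar          s         z       
pharyngeal        ħ         ʕ       
glottal           —         ɦ       
Every place of articulation has a voiceless member except glottal, where /h/ would be expected.

glottal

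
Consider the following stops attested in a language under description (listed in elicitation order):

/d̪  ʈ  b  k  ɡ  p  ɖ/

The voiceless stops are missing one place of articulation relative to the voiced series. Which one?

dental

Voiceless: /p/ (bilabial), /ʈ/ (retroflex), /k/ (velar).
Voiced: /b/ (bilabial), /d̪/ (dental), /ɖ/ (retroflex), /ɡ/ (velar).
Every place of articulation has a voiceless member except dental, where /t̪/ would be expected.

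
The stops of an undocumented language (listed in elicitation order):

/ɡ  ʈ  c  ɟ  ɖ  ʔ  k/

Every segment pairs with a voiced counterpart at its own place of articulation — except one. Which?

/ʔ/

Retroflex: /ʈ/ ~ /ɖ/
Palatal: /c/ ~ /ɟ/
Velar: /k/ ~ /ɡ/
Glottal: only /ʔ/ (voiceless); no voiced partner.
So /ʔ/ is the unpaired segment.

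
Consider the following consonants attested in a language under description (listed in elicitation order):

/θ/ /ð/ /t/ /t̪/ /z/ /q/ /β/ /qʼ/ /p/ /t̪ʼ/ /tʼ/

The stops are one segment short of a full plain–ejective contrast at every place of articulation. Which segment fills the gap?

place of articulation  plain     ejective
bilabial          p         —       
dental            t̪        t̪ʼ     
alveolar          t         tʼ      
uvular            q         qʼ      
The bilabial row has no ejective member, so the gap is the ejective bilabial stop /pʼ/.

/pʼ/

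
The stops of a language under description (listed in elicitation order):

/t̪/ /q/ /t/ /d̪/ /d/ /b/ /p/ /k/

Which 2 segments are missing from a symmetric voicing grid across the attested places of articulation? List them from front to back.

Voiceless: /p/ (bilabial), /t̪/ (dental), /t/ (alveolar), /k/ (velar), /q/ (uvular).
Voiced: /b/ (bilabial), /d̪/ (dental), /d/ (alveolar).
Gaps, from front to back: velar lacks voiced (/ɡ/); uvular lacks voiced (/ɢ/).

/ɡ/, /ɢ/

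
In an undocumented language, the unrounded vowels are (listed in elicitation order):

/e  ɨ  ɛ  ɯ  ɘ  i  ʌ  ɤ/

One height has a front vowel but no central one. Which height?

low-mid

height            front     central   back    
high              i         ɨ         ɯ       
high-mid          e         ɘ         ɤ       
low-mid           ɛ         —         ʌ       
Every height has a central member except low-mid, where /ɜ/ would be expected.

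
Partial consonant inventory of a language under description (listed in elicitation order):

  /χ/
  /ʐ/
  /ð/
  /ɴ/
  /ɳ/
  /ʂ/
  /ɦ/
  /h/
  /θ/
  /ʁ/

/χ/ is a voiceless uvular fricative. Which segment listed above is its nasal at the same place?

The nasal at the same place is an uvular nasal — in this inventory, /ɴ/.

/ɴ/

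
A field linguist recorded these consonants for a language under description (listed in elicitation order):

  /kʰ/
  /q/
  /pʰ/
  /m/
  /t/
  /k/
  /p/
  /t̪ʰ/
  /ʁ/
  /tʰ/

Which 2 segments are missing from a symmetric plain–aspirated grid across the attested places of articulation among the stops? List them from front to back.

/t̪/, /qʰ/

Plain: /p/ (bilabial), /t/ (alveolar), /k/ (velar), /q/ (uvular).
Aspirated: /pʰ/ (bilabial), /t̪ʰ/ (dental), /tʰ/ (alveolar), /kʰ/ (velar).
Gaps, from front to back: dental lacks plain (/t̪/); uvular lacks aspirated (/qʰ/).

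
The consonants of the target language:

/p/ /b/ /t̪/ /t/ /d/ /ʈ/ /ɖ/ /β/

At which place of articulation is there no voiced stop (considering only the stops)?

place of articulation  voiceless  voiced  
bilabial          p         b       
dental            t̪        —       
alveolar          t         d       
retroflex         ʈ         ɖ       
Every place of articulation has a voiced member except dental, where /d̪/ would be expected.

dental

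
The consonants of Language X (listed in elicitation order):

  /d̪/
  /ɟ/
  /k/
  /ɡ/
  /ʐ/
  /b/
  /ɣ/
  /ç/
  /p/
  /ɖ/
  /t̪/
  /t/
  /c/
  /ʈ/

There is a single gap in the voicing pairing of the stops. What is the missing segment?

place of articulation  voiceless  voiced  
bilabial          p         b       
dental            t̪        d̪      
alveolar          t         —       
retroflex         ʈ         ɖ       
palatal           c         ɟ       
velar             k         ɡ       
The alveolar row has no voiced member, so the gap is the voiced alveolar stop /d/.

/d/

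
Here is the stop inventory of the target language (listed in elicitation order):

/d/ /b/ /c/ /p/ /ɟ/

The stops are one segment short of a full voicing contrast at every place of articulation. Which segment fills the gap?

Voiceless: /p/ (bilabial), /c/ (palatal).
Voiced: /b/ (bilabial), /d/ (alveolar), /ɟ/ (palatal).
The alveolar row has no voiceless member, so the gap is the voiceless alveolar stop /t/.

/t/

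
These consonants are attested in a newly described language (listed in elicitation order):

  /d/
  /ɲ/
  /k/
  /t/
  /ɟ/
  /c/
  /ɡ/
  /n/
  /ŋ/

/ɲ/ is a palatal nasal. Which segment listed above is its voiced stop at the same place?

/ɟ/

The voiced stop at the same place is a voiced palatal stop — in this inventory, /ɟ/.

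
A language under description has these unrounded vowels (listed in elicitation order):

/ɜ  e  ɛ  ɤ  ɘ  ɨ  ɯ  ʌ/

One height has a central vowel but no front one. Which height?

high

height            front     central   back    
high              —         ɨ         ɯ       
high-mid          e         ɘ         ɤ       
low-mid           ɛ         ɜ         ʌ       
Every height has a front member except high, where /i/ would be expected.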